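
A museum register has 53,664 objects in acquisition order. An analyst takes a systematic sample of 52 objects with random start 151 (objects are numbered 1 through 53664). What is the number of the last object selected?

k = 53664/52 = 1032
52nd selection = r + (52−1)·k = 151 + 51×1032 = 151 + 52632 = 52783

52783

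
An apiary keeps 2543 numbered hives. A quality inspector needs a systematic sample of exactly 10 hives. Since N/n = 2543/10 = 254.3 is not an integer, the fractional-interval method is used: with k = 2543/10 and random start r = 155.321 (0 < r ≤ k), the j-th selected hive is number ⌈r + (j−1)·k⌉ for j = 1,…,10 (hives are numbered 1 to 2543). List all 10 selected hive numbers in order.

156, 410, 664, 919, 1173, 1427, 1682, 1936, 2190, 2445

j=1: r + 0k = 155.321 → ⌈·⌉ = 156
j=2: r + 1k = 409.621 → ⌈·⌉ = 410
j=3: r + 2k = 663.921 → ⌈·⌉ = 664
j=4: r + 3k = 918.221 → ⌈·⌉ = 919
j=5: r + 4k = 1172.521 → ⌈·⌉ = 1173
j=6: r + 5k = 1426.821 → ⌈·⌉ = 1427
j=7: r + 6k = 1681.121 → ⌈·⌉ = 1682
j=8: r + 7k = 1935.421 → ⌈·⌉ = 1936
j=9: r + 8k = 2189.721 → ⌈·⌉ = 2190
j=10: r + 9k = 2444.021 → ⌈·⌉ = 2445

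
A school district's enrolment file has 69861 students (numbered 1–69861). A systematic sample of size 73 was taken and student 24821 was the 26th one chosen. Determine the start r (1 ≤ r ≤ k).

896

k = 69861/73 = 957
r = 24821 − (26−1)×957 = 24821 − 23925 = 896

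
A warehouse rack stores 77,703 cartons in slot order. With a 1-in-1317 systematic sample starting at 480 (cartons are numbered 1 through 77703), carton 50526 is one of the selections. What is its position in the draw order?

39

k = 1317
position = (50526 − 480)/1317 + 1 = 50046/1317 + 1 = 38 + 1 = 39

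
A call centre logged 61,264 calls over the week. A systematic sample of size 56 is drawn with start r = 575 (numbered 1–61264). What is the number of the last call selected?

k = 61264/56 = 1094
56th selection = r + (56−1)·k = 575 + 55×1094 = 575 + 60170 = 60745

60745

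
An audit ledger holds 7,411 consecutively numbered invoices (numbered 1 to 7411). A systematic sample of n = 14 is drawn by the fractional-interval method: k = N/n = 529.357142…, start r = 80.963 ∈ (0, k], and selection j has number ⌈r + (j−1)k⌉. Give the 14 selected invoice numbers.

81, 611, 1140, 1670, 2199, 2728, 3258, 3787, 4316, 4846, 5375, 5904, 6434, 6963

j=1: r + 0k = 80.963 → ⌈·⌉ = 81
j=2: r + 1k = 610.320142… → ⌈·⌉ = 611
j=3: r + 2k = 1139.677285… → ⌈·⌉ = 1140
j=4: r + 3k = 1669.034428… → ⌈·⌉ = 1670
j=5: r + 4k = 2198.391571… → ⌈·⌉ = 2199
j=6: r + 5k = 2727.748714… → ⌈·⌉ = 2728
j=7: r + 6k = 3257.105857… → ⌈·⌉ = 3258
j=8: r + 7k = 3786.463 → ⌈·⌉ = 3787
j=9: r + 8k = 4315.820142… → ⌈·⌉ = 4316
j=10: r + 9k = 4845.177285… → ⌈·⌉ = 4846
j=11: r + 10k = 5374.534428… → ⌈·⌉ = 5375
j=12: r + 11k = 5903.891571… → ⌈·⌉ = 5904
j=13: r + 12k = 6433.248714… → ⌈·⌉ = 6434
j=14: r + 13k = 6962.605857… → ⌈·⌉ = 6963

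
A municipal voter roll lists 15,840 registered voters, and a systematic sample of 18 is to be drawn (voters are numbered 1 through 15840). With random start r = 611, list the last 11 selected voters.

6771, 7651, 8531, 9411, 10291, 11171, 12051, 12931, 13811, 14691, 15571

k = N/n = 15840/18 = 880
8th selection = 611 + 7×880 = 6771
9th: 6771 + 880 = 7651
10th: 7651 + 880 = 8531
11th: 8531 + 880 = 9411
12th: 9411 + 880 = 10291
13th: 10291 + 880 = 11171
14th: 11171 + 880 = 12051
15th: 12051 + 880 = 12931
16th: 12931 + 880 = 13811
17th: 13811 + 880 = 14691
18th: 14691 + 880 = 15571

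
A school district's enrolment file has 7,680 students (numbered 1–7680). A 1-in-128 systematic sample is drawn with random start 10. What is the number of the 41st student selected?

k = 128
41st selection = r + (41−1)·k = 10 + 40×128 = 10 + 5120 = 5130

5130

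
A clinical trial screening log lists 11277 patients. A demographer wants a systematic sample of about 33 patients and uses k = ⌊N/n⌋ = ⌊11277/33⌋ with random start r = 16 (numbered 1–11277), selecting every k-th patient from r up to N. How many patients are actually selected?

k = ⌊11277/33⌋ = 341
Achieved size = ⌊(11277 − 16)/341⌋ + 1 = ⌊11261/341⌋ + 1 = 33 + 1 = 34
(last selection: 16 + 33×341 = 11269 ≤ 11277; next would be 11610 > 11277)

34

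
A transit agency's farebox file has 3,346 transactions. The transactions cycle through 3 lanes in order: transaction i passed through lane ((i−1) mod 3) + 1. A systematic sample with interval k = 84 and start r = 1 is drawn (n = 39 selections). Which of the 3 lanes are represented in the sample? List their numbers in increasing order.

Consecutive selections differ by k = 84, so their lane numbers differ by 84 mod 3 = 0.
gcd(84, 3) = 3, so the sample visits 3/3 = 1 distinct residues mod 3.
Start 1 is lane 1; the lanes hit are 1.

1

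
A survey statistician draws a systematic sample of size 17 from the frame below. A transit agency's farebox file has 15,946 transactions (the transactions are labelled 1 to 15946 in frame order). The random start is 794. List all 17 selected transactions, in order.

k = N/n = 15946/17 = 938
transaction 1: 794
transaction 2: 794 + 938 = 1732
transaction 3: 1732 + 938 = 2670
transaction 4: 2670 + 938 = 3608
transaction 5: 3608 + 938 = 4546
transaction 6: 4546 + 938 = 5484
transaction 7: 5484 + 938 = 6422
transaction 8: 6422 + 938 = 7360
transaction 9: 7360 + 938 = 8298
transaction 10: 8298 + 938 = 9236
transaction 11: 9236 + 938 = 10174
transaction 12: 10174 + 938 = 11112
transaction 13: 11112 + 938 = 12050
transaction 14: 12050 + 938 = 12988
transaction 15: 12988 + 938 = 13926
transaction 16: 13926 + 938 = 14864
transaction 17: 14864 + 938 = 15802

794, 1732, 2670, 3608, 4546, 5484, 6422, 7360, 8298, 9236, 10174, 11112, 12050, 12988, 13926, 14864, 15802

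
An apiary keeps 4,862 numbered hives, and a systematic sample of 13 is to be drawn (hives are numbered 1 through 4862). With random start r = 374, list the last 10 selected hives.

1496, 1870, 2244, 2618, 2992, 3366, 3740, 4114, 4488, 4862

k = N/n = 4862/13 = 374
4th selection = 374 + 3×374 = 1496
5th: 1496 + 374 = 1870
6th: 1870 + 374 = 2244
7th: 2244 + 374 = 2618
8th: 2618 + 374 = 2992
9th: 2992 + 374 = 3366
10th: 3366 + 374 = 3740
11th: 3740 + 374 = 4114
12th: 4114 + 374 = 4488
13th: 4488 + 374 = 4862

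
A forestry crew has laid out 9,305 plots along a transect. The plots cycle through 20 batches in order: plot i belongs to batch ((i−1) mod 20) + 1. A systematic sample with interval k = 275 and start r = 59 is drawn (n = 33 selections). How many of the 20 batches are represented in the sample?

4

Consecutive selections differ by k = 275, so their batch numbers differ by 275 mod 20 = 15.
gcd(275, 20) = 5, so the sample visits 20/5 = 4 distinct residues mod 20.
Start 59 is batch 19; the batches hit are 4, 9, 14, 19.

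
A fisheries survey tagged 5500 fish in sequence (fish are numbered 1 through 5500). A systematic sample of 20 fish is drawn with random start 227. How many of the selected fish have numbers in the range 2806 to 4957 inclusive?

8

k = 5500/20 = 275
First selection ≥ 2806: 227 + ⌈(2806−227)/275⌉·275 = 227 + 10×275 = 2977
Last selection ≤ 4957: 227 + ⌊(4957−227)/275⌋·275 = 227 + 17×275 = 4902
Count = 17 − 10 + 1 = 8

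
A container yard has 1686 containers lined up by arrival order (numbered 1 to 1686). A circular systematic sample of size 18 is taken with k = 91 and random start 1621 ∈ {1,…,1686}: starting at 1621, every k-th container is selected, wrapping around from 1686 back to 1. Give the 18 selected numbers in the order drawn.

Selection 1: 1621
Selection 2: 1621 + 91 = 1712 → 1712 − 1686 = 26
Selection 3: 26 + 91 = 117
Selection 4: 117 + 91 = 208
Selection 5: 208 + 91 = 299
Selection 6: 299 + 91 = 390
Selection 7: 390 + 91 = 481
Selection 8: 481 + 91 = 572
Selection 9: 572 + 91 = 663
Selection 10: 663 + 91 = 754
Selection 11: 754 + 91 = 845
Selection 12: 845 + 91 = 936
Selection 13: 936 + 91 = 1027
Selection 14: 1027 + 91 = 1118
Selection 15: 1118 + 91 = 1209
Selection 16: 1209 + 91 = 1300
Selection 17: 1300 + 91 = 1391
Selection 18: 1391 + 91 = 1482

1621, 26, 117, 208, 299, 390, 481, 572, 663, 754, 845, 936, 1027, 1118, 1209, 1300, 1391, 1482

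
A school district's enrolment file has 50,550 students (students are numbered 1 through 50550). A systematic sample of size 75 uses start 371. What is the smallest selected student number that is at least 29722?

k = 50550/75 = 674
Steps past start: ⌈(29722 − 371)/674⌉ = ⌈29351/674⌉ = 44
Selected student: 371 + 44×674 = 30027

30027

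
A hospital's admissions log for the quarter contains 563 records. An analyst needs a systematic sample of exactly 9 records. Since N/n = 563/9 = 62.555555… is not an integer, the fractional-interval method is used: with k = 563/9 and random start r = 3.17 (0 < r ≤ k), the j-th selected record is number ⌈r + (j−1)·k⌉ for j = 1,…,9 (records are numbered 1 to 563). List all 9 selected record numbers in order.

4, 66, 129, 191, 254, 316, 379, 442, 504

j=1: r + 0k = 3.17 → ⌈·⌉ = 4
j=2: r + 1k = 65.725555… → ⌈·⌉ = 66
j=3: r + 2k = 128.281111… → ⌈·⌉ = 129
j=4: r + 3k = 190.836666… → ⌈·⌉ = 191
j=5: r + 4k = 253.392222… → ⌈·⌉ = 254
j=6: r + 5k = 315.947777… → ⌈·⌉ = 316
j=7: r + 6k = 378.503333… → ⌈·⌉ = 379
j=8: r + 7k = 441.058888… → ⌈·⌉ = 442
j=9: r + 8k = 503.614444… → ⌈·⌉ = 504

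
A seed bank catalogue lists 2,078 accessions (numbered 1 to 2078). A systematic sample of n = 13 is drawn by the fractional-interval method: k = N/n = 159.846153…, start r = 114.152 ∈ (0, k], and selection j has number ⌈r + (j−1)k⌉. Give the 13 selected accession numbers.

115, 274, 434, 594, 754, 914, 1074, 1234, 1393, 1553, 1713, 1873, 2033

j=1: r + 0k = 114.152 → ⌈·⌉ = 115
j=2: r + 1k = 273.998153… → ⌈·⌉ = 274
j=3: r + 2k = 433.844307… → ⌈·⌉ = 434
j=4: r + 3k = 593.690461… → ⌈·⌉ = 594
j=5: r + 4k = 753.536615… → ⌈·⌉ = 754
j=6: r + 5k = 913.382769… → ⌈·⌉ = 914
j=7: r + 6k = 1073.228923… → ⌈·⌉ = 1074
j=8: r + 7k = 1233.075076… → ⌈·⌉ = 1234
j=9: r + 8k = 1392.921230… → ⌈·⌉ = 1393
j=10: r + 9k = 1552.767384… → ⌈·⌉ = 1553
j=11: r + 10k = 1712.613538… → ⌈·⌉ = 1713
j=12: r + 11k = 1872.459692… → ⌈·⌉ = 1873
j=13: r + 12k = 2032.305846… → ⌈·⌉ = 2033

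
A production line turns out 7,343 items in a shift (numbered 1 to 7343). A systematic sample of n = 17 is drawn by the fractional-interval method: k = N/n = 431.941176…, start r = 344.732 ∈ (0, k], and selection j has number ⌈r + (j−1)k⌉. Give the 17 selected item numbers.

345, 777, 1209, 1641, 2073, 2505, 2937, 3369, 3801, 4233, 4665, 5097, 5529, 5960, 6392, 6824, 7256

j=1: r + 0k = 344.732 → ⌈·⌉ = 345
j=2: r + 1k = 776.673176… → ⌈·⌉ = 777
j=3: r + 2k = 1208.614352… → ⌈·⌉ = 1209
j=4: r + 3k = 1640.555529… → ⌈·⌉ = 1641
j=5: r + 4k = 2072.496705… → ⌈·⌉ = 2073
j=6: r + 5k = 2504.437882… → ⌈·⌉ = 2505
j=7: r + 6k = 2936.379058… → ⌈·⌉ = 2937
j=8: r + 7k = 3368.320235… → ⌈·⌉ = 3369
j=9: r + 8k = 3800.261411… → ⌈·⌉ = 3801
j=10: r + 9k = 4232.202588… → ⌈·⌉ = 4233
j=11: r + 10k = 4664.143764… → ⌈·⌉ = 4665
j=12: r + 11k = 5096.084941… → ⌈·⌉ = 5097
j=13: r + 12k = 5528.026117… → ⌈·⌉ = 5529
j=14: r + 13k = 5959.967294… → ⌈·⌉ = 5960
j=15: r + 14k = 6391.908470… → ⌈·⌉ = 6392
j=16: r + 15k = 6823.849647… → ⌈·⌉ = 6824
j=17: r + 16k = 7255.790823… → ⌈·⌉ = 7256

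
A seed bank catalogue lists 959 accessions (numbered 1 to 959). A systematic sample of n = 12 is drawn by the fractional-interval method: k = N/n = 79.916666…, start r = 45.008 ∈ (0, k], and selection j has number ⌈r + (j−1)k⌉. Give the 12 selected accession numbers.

j=1: r + 0k = 45.008 → ⌈·⌉ = 46
j=2: r + 1k = 124.924666… → ⌈·⌉ = 125
j=3: r + 2k = 204.841333… → ⌈·⌉ = 205
j=4: r + 3k = 284.758 → ⌈·⌉ = 285
j=5: r + 4k = 364.674666… → ⌈·⌉ = 365
j=6: r + 5k = 444.591333… → ⌈·⌉ = 445
j=7: r + 6k = 524.508 → ⌈·⌉ = 525
j=8: r + 7k = 604.424666… → ⌈·⌉ = 605
j=9: r + 8k = 684.341333… → ⌈·⌉ = 685
j=10: r + 9k = 764.258 → ⌈·⌉ = 765
j=11: r + 10k = 844.174666… → ⌈·⌉ = 845
j=12: r + 11k = 924.091333… → ⌈·⌉ = 925

46, 125, 205, 285, 365, 445, 525, 605, 685, 765, 845, 925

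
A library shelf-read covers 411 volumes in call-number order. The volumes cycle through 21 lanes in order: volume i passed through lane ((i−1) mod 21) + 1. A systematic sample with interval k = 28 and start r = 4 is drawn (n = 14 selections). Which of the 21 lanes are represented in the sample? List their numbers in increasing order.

4, 11, 18

Consecutive selections differ by k = 28, so their lane numbers differ by 28 mod 21 = 7.
gcd(28, 21) = 7, so the sample visits 21/7 = 3 distinct residues mod 21.
Start 4 is lane 4; the lanes hit are 4, 11, 18.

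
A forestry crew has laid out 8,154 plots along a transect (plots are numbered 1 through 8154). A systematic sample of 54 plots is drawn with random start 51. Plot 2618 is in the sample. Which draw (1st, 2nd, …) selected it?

18

k = 8154/54 = 151
position = (2618 − 51)/151 + 1 = 2567/151 + 1 = 17 + 1 = 18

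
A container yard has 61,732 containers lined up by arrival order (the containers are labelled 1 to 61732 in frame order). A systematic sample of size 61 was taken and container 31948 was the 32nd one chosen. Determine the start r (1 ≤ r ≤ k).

576

k = 61732/61 = 1012
r = 31948 − (32−1)×1012 = 31948 − 31372 = 576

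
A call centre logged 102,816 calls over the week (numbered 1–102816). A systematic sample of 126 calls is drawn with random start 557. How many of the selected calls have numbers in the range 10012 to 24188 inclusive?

k = 102816/126 = 816
First selection ≥ 10012: 557 + ⌈(10012−557)/816⌉·816 = 557 + 12×816 = 10349
Last selection ≤ 24188: 557 + ⌊(24188−557)/816⌋·816 = 557 + 28×816 = 23405
Count = 28 − 12 + 1 = 17

17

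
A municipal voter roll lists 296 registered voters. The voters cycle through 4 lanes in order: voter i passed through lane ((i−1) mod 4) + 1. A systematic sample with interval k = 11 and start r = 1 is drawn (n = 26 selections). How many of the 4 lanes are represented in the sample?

4

Consecutive selections differ by k = 11, so their lane numbers differ by 11 mod 4 = 3.
gcd(11, 4) = 1, so the sample visits 4/1 = 4 distinct residues mod 4.
Start 1 is lane 1; the lanes hit are 1, 2, 3, 4.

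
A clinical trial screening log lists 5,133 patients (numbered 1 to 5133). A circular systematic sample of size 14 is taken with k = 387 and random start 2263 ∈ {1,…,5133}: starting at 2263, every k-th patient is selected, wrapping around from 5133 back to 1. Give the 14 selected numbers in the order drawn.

Selection 1: 2263
Selection 2: 2263 + 387 = 2650
Selection 3: 2650 + 387 = 3037
Selection 4: 3037 + 387 = 3424
Selection 5: 3424 + 387 = 3811
Selection 6: 3811 + 387 = 4198
Selection 7: 4198 + 387 = 4585
Selection 8: 4585 + 387 = 4972
Selection 9: 4972 + 387 = 5359 → 5359 − 5133 = 226
Selection 10: 226 + 387 = 613
Selection 11: 613 + 387 = 1000
Selection 12: 1000 + 387 = 1387
Selection 13: 1387 + 387 = 1774
Selection 14: 1774 + 387 = 2161

2263, 2650, 3037, 3424, 3811, 4198, 4585, 4972, 226, 613, 1000, 1387, 1774, 2161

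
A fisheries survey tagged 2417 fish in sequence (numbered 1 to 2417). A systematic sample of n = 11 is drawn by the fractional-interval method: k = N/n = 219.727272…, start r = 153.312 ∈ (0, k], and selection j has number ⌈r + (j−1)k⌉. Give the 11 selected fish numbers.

154, 374, 593, 813, 1033, 1252, 1472, 1692, 1912, 2131, 2351

j=1: r + 0k = 153.312 → ⌈·⌉ = 154
j=2: r + 1k = 373.039272… → ⌈·⌉ = 374
j=3: r + 2k = 592.766545… → ⌈·⌉ = 593
j=4: r + 3k = 812.493818… → ⌈·⌉ = 813
j=5: r + 4k = 1032.221090… → ⌈·⌉ = 1033
j=6: r + 5k = 1251.948363… → ⌈·⌉ = 1252
j=7: r + 6k = 1471.675636… → ⌈·⌉ = 1472
j=8: r + 7k = 1691.402909… → ⌈·⌉ = 1692
j=9: r + 8k = 1911.130181… → ⌈·⌉ = 1912
j=10: r + 9k = 2130.857454… → ⌈·⌉ = 2131
j=11: r + 10k = 2350.584727… → ⌈·⌉ = 2351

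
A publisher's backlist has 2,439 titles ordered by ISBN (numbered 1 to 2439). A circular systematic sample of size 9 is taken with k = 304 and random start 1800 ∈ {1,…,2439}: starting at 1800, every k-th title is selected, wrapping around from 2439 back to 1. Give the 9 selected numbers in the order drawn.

Selection 1: 1800
Selection 2: 1800 + 304 = 2104
Selection 3: 2104 + 304 = 2408
Selection 4: 2408 + 304 = 2712 → 2712 − 2439 = 273
Selection 5: 273 + 304 = 577
Selection 6: 577 + 304 = 881
Selection 7: 881 + 304 = 1185
Selection 8: 1185 + 304 = 1489
Selection 9: 1489 + 304 = 1793

1800, 2104, 2408, 273, 577, 881, 1185, 1489, 1793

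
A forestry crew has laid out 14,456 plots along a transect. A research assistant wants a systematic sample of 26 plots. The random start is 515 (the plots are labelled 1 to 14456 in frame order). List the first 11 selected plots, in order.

k = N/n = 14456/26 = 556
plot 1: 515
plot 2: 515 + 556 = 1071
plot 3: 1071 + 556 = 1627
plot 4: 1627 + 556 = 2183
plot 5: 2183 + 556 = 2739
plot 6: 2739 + 556 = 3295
plot 7: 3295 + 556 = 3851
plot 8: 3851 + 556 = 4407
plot 9: 4407 + 556 = 4963
plot 10: 4963 + 556 = 5519
plot 11: 5519 + 556 = 6075

515, 1071, 1627, 2183, 2739, 3295, 3851, 4407, 4963, 5519, 6075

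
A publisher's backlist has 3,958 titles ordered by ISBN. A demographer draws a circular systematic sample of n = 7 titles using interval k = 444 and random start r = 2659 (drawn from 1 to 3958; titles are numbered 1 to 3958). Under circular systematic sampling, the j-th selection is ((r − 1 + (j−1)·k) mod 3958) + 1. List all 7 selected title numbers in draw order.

2659, 3103, 3547, 33, 477, 921, 1365

Selection 1: 2659
Selection 2: 2659 + 444 = 3103
Selection 3: 3103 + 444 = 3547
Selection 4: 3547 + 444 = 3991 → 3991 − 3958 = 33
Selection 5: 33 + 444 = 477
Selection 6: 477 + 444 = 921
Selection 7: 921 + 444 = 1365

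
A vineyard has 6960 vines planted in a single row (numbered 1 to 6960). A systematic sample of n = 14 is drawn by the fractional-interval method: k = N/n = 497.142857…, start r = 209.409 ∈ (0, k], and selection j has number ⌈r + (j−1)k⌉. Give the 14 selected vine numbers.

210, 707, 1204, 1701, 2198, 2696, 3193, 3690, 4187, 4684, 5181, 5678, 6176, 6673

j=1: r + 0k = 209.409 → ⌈·⌉ = 210
j=2: r + 1k = 706.551857… → ⌈·⌉ = 707
j=3: r + 2k = 1203.694714… → ⌈·⌉ = 1204
j=4: r + 3k = 1700.837571… → ⌈·⌉ = 1701
j=5: r + 4k = 2197.980428… → ⌈·⌉ = 2198
j=6: r + 5k = 2695.123285… → ⌈·⌉ = 2696
j=7: r + 6k = 3192.266142… → ⌈·⌉ = 3193
j=8: r + 7k = 3689.409 → ⌈·⌉ = 3690
j=9: r + 8k = 4186.551857… → ⌈·⌉ = 4187
j=10: r + 9k = 4683.694714… → ⌈·⌉ = 4684
j=11: r + 10k = 5180.837571… → ⌈·⌉ = 5181
j=12: r + 11k = 5677.980428… → ⌈·⌉ = 5678
j=13: r + 12k = 6175.123285… → ⌈·⌉ = 6176
j=14: r + 13k = 6672.266142… → ⌈·⌉ = 6673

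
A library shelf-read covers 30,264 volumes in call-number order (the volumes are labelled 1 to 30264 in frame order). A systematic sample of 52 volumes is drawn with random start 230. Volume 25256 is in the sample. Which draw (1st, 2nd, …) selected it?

k = 30264/52 = 582
position = (25256 − 230)/582 + 1 = 25026/582 + 1 = 43 + 1 = 44

44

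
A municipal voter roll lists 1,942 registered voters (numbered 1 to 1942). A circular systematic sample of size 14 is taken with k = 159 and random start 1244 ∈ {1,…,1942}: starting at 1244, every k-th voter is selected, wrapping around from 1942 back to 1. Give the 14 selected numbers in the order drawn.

Selection 1: 1244
Selection 2: 1244 + 159 = 1403
Selection 3: 1403 + 159 = 1562
Selection 4: 1562 + 159 = 1721
Selection 5: 1721 + 159 = 1880
Selection 6: 1880 + 159 = 2039 → 2039 − 1942 = 97
Selection 7: 97 + 159 = 256
Selection 8: 256 + 159 = 415
Selection 9: 415 + 159 = 574
Selection 10: 574 + 159 = 733
Selection 11: 733 + 159 = 892
Selection 12: 892 + 159 = 1051
Selection 13: 1051 + 159 = 1210
Selection 14: 1210 + 159 = 1369

1244, 1403, 1562, 1721, 1880, 97, 256, 415, 574, 733, 892, 1051, 1210, 1369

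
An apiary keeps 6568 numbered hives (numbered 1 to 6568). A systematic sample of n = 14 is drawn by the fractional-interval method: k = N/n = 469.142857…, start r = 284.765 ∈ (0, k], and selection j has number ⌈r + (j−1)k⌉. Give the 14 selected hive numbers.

285, 754, 1224, 1693, 2162, 2631, 3100, 3569, 4038, 4508, 4977, 5446, 5915, 6384

j=1: r + 0k = 284.765 → ⌈·⌉ = 285
j=2: r + 1k = 753.907857… → ⌈·⌉ = 754
j=3: r + 2k = 1223.050714… → ⌈·⌉ = 1224
j=4: r + 3k = 1692.193571… → ⌈·⌉ = 1693
j=5: r + 4k = 2161.336428… → ⌈·⌉ = 2162
j=6: r + 5k = 2630.479285… → ⌈·⌉ = 2631
j=7: r + 6k = 3099.622142… → ⌈·⌉ = 3100
j=8: r + 7k = 3568.765 → ⌈·⌉ = 3569
j=9: r + 8k = 4037.907857… → ⌈·⌉ = 4038
j=10: r + 9k = 4507.050714… → ⌈·⌉ = 4508
j=11: r + 10k = 4976.193571… → ⌈·⌉ = 4977
j=12: r + 11k = 5445.336428… → ⌈·⌉ = 5446
j=13: r + 12k = 5914.479285… → ⌈·⌉ = 5915
j=14: r + 13k = 6383.622142… → ⌈·⌉ = 6384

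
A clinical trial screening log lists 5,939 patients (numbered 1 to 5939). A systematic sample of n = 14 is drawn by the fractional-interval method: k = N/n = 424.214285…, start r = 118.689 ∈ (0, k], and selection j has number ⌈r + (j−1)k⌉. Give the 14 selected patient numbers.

119, 543, 968, 1392, 1816, 2240, 2664, 3089, 3513, 3937, 4361, 4786, 5210, 5634

j=1: r + 0k = 118.689 → ⌈·⌉ = 119
j=2: r + 1k = 542.903285… → ⌈·⌉ = 543
j=3: r + 2k = 967.117571… → ⌈·⌉ = 968
j=4: r + 3k = 1391.331857… → ⌈·⌉ = 1392
j=5: r + 4k = 1815.546142… → ⌈·⌉ = 1816
j=6: r + 5k = 2239.760428… → ⌈·⌉ = 2240
j=7: r + 6k = 2663.974714… → ⌈·⌉ = 2664
j=8: r + 7k = 3088.189 → ⌈·⌉ = 3089
j=9: r + 8k = 3512.403285… → ⌈·⌉ = 3513
j=10: r + 9k = 3936.617571… → ⌈·⌉ = 3937
j=11: r + 10k = 4360.831857… → ⌈·⌉ = 4361
j=12: r + 11k = 4785.046142… → ⌈·⌉ = 4786
j=13: r + 12k = 5209.260428… → ⌈·⌉ = 5210
j=14: r + 13k = 5633.474714… → ⌈·⌉ = 5634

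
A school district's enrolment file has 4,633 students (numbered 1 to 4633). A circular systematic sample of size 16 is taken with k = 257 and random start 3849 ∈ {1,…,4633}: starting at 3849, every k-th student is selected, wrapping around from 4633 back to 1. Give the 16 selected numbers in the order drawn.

Selection 1: 3849
Selection 2: 3849 + 257 = 4106
Selection 3: 4106 + 257 = 4363
Selection 4: 4363 + 257 = 4620
Selection 5: 4620 + 257 = 4877 → 4877 − 4633 = 244
Selection 6: 244 + 257 = 501
Selection 7: 501 + 257 = 758
Selection 8: 758 + 257 = 1015
Selection 9: 1015 + 257 = 1272
Selection 10: 1272 + 257 = 1529
Selection 11: 1529 + 257 = 1786
Selection 12: 1786 + 257 = 2043
Selection 13: 2043 + 257 = 2300
Selection 14: 2300 + 257 = 2557
Selection 15: 2557 + 257 = 2814
Selection 16: 2814 + 257 = 3071

3849, 4106, 4363, 4620, 244, 501, 758, 1015, 1272, 1529, 1786, 2043, 2300, 2557, 2814, 3071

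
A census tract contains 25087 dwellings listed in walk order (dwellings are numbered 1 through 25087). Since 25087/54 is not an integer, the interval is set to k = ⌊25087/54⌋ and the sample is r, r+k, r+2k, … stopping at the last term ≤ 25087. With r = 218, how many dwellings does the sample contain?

k = ⌊25087/54⌋ = 464
Achieved size = ⌊(25087 − 218)/464⌋ + 1 = ⌊24869/464⌋ + 1 = 53 + 1 = 54
(last selection: 218 + 53×464 = 24810 ≤ 25087; next would be 25274 > 25087)

54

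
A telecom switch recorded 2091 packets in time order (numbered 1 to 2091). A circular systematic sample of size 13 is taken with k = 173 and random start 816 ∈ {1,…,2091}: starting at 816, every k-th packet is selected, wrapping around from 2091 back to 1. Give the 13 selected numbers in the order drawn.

Selection 1: 816
Selection 2: 816 + 173 = 989
Selection 3: 989 + 173 = 1162
Selection 4: 1162 + 173 = 1335
Selection 5: 1335 + 173 = 1508
Selection 6: 1508 + 173 = 1681
Selection 7: 1681 + 173 = 1854
Selection 8: 1854 + 173 = 2027
Selection 9: 2027 + 173 = 2200 → 2200 − 2091 = 109
Selection 10: 109 + 173 = 282
Selection 11: 282 + 173 = 455
Selection 12: 455 + 173 = 628
Selection 13: 628 + 173 = 801

816, 989, 1162, 1335, 1508, 1681, 1854, 2027, 109, 282, 455, 628, 801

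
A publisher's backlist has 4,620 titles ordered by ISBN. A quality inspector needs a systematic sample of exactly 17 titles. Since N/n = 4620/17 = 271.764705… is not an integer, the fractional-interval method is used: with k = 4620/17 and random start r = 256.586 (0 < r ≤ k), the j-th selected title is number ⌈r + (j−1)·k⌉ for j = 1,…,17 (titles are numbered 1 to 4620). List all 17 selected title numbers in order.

257, 529, 801, 1072, 1344, 1616, 1888, 2159, 2431, 2703, 2975, 3246, 3518, 3790, 4062, 4334, 4605

j=1: r + 0k = 256.586 → ⌈·⌉ = 257
j=2: r + 1k = 528.350705… → ⌈·⌉ = 529
j=3: r + 2k = 800.115411… → ⌈·⌉ = 801
j=4: r + 3k = 1071.880117… → ⌈·⌉ = 1072
j=5: r + 4k = 1343.644823… → ⌈·⌉ = 1344
j=6: r + 5k = 1615.409529… → ⌈·⌉ = 1616
j=7: r + 6k = 1887.174235… → ⌈·⌉ = 1888
j=8: r + 7k = 2158.938941… → ⌈·⌉ = 2159
j=9: r + 8k = 2430.703647… → ⌈·⌉ = 2431
j=10: r + 9k = 2702.468352… → ⌈·⌉ = 2703
j=11: r + 10k = 2974.233058… → ⌈·⌉ = 2975
j=12: r + 11k = 3245.997764… → ⌈·⌉ = 3246
j=13: r + 12k = 3517.762470… → ⌈·⌉ = 3518
j=14: r + 13k = 3789.527176… → ⌈·⌉ = 3790
j=15: r + 14k = 4061.291882… → ⌈·⌉ = 4062
j=16: r + 15k = 4333.056588… → ⌈·⌉ = 4334
j=17: r + 16k = 4604.821294… → ⌈·⌉ = 4605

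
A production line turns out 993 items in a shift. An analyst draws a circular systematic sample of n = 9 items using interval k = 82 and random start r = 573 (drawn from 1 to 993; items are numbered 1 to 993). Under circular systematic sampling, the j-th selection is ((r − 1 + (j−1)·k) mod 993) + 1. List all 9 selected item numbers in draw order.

Selection 1: 573
Selection 2: 573 + 82 = 655
Selection 3: 655 + 82 = 737
Selection 4: 737 + 82 = 819
Selection 5: 819 + 82 = 901
Selection 6: 901 + 82 = 983
Selection 7: 983 + 82 = 1065 → 1065 − 993 = 72
Selection 8: 72 + 82 = 154
Selection 9: 154 + 82 = 236

573, 655, 737, 819, 901, 983, 72, 154, 236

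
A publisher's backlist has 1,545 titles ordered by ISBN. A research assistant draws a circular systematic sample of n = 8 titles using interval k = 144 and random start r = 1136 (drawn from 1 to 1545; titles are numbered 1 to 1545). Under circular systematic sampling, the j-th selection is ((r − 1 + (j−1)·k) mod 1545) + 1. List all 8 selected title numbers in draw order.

1136, 1280, 1424, 23, 167, 311, 455, 599

Selection 1: 1136
Selection 2: 1136 + 144 = 1280
Selection 3: 1280 + 144 = 1424
Selection 4: 1424 + 144 = 1568 → 1568 − 1545 = 23
Selection 5: 23 + 144 = 167
Selection 6: 167 + 144 = 311
Selection 7: 311 + 144 = 455
Selection 8: 455 + 144 = 599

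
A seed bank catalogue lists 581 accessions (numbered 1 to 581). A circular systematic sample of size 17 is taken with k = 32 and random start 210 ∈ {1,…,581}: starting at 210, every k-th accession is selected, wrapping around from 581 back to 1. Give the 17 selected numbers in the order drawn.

Selection 1: 210
Selection 2: 210 + 32 = 242
Selection 3: 242 + 32 = 274
Selection 4: 274 + 32 = 306
Selection 5: 306 + 32 = 338
Selection 6: 338 + 32 = 370
Selection 7: 370 + 32 = 402
Selection 8: 402 + 32 = 434
Selection 9: 434 + 32 = 466
Selection 10: 466 + 32 = 498
Selection 11: 498 + 32 = 530
Selection 12: 530 + 32 = 562
Selection 13: 562 + 32 = 594 → 594 − 581 = 13
Selection 14: 13 + 32 = 45
Selection 15: 45 + 32 = 77
Selection 16: 77 + 32 = 109
Selection 17: 109 + 32 = 141

210, 242, 274, 306, 338, 370, 402, 434, 466, 498, 530, 562, 13, 45, 77, 109, 141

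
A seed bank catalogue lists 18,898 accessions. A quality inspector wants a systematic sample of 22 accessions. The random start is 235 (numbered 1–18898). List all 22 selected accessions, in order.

k = N/n = 18898/22 = 859
accession 1: 235
accession 2: 235 + 859 = 1094
accession 3: 1094 + 859 = 1953
accession 4: 1953 + 859 = 2812
accession 5: 2812 + 859 = 3671
accession 6: 3671 + 859 = 4530
accession 7: 4530 + 859 = 5389
accession 8: 5389 + 859 = 6248
accession 9: 6248 + 859 = 7107
accession 10: 7107 + 859 = 7966
accession 11: 7966 + 859 = 8825
accession 12: 8825 + 859 = 9684
accession 13: 9684 + 859 = 10543
accession 14: 10543 + 859 = 11402
accession 15: 11402 + 859 = 12261
accession 16: 12261 + 859 = 13120
accession 17: 13120 + 859 = 13979
accession 18: 13979 + 859 = 14838
accession 19: 14838 + 859 = 15697
accession 20: 15697 + 859 = 16556
accession 21: 16556 + 859 = 17415
accession 22: 17415 + 859 = 18274

235, 1094, 1953, 2812, 3671, 4530, 5389, 6248, 7107, 7966, 8825, 9684, 10543, 11402, 12261, 13120, 13979, 14838, 15697, 16556, 17415, 18274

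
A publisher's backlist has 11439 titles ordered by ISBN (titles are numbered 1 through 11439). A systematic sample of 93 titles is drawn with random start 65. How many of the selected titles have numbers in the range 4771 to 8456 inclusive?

30

k = 11439/93 = 123
First selection ≥ 4771: 65 + ⌈(4771−65)/123⌉·123 = 65 + 39×123 = 4862
Last selection ≤ 8456: 65 + ⌊(8456−65)/123⌋·123 = 65 + 68×123 = 8429
Count = 68 − 39 + 1 = 30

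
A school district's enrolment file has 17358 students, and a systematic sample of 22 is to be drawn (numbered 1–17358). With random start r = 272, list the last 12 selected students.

k = N/n = 17358/22 = 789
11th selection = 272 + 10×789 = 8162
12th: 8162 + 789 = 8951
13th: 8951 + 789 = 9740
14th: 9740 + 789 = 10529
15th: 10529 + 789 = 11318
16th: 11318 + 789 = 12107
17th: 12107 + 789 = 12896
18th: 12896 + 789 = 13685
19th: 13685 + 789 = 14474
20th: 14474 + 789 = 15263
21st: 15263 + 789 = 16052
22nd: 16052 + 789 = 16841

8162, 8951, 9740, 10529, 11318, 12107, 12896, 13685, 14474, 15263, 16052, 16841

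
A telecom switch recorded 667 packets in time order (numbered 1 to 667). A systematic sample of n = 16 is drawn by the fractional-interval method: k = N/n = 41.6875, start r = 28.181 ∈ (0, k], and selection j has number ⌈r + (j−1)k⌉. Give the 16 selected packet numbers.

j=1: r + 0k = 28.181 → ⌈·⌉ = 29
j=2: r + 1k = 69.8685 → ⌈·⌉ = 70
j=3: r + 2k = 111.556 → ⌈·⌉ = 112
j=4: r + 3k = 153.2435 → ⌈·⌉ = 154
j=5: r + 4k = 194.931 → ⌈·⌉ = 195
j=6: r + 5k = 236.6185 → ⌈·⌉ = 237
j=7: r + 6k = 278.306 → ⌈·⌉ = 279
j=8: r + 7k = 319.9935 → ⌈·⌉ = 320
j=9: r + 8k = 361.681 → ⌈·⌉ = 362
j=10: r + 9k = 403.3685 → ⌈·⌉ = 404
j=11: r + 10k = 445.056 → ⌈·⌉ = 446
j=12: r + 11k = 486.7435 → ⌈·⌉ = 487
j=13: r + 12k = 528.431 → ⌈·⌉ = 529
j=14: r + 13k = 570.1185 → ⌈·⌉ = 571
j=15: r + 14k = 611.806 → ⌈·⌉ = 612
j=16: r + 15k = 653.4935 → ⌈·⌉ = 654

29, 70, 112, 154, 195, 237, 279, 320, 362, 404, 446, 487, 529, 571, 612, 654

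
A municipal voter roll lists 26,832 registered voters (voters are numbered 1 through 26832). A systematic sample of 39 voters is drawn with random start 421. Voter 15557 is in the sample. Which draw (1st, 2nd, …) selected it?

k = 26832/39 = 688
position = (15557 − 421)/688 + 1 = 15136/688 + 1 = 22 + 1 = 23

23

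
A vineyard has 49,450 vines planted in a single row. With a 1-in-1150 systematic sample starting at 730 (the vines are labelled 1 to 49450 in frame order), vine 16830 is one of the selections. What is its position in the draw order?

k = 1150
position = (16830 − 730)/1150 + 1 = 16100/1150 + 1 = 14 + 1 = 15

15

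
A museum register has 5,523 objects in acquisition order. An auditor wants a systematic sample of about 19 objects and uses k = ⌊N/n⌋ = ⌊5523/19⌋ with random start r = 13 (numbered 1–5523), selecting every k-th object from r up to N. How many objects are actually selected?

20

k = ⌊5523/19⌋ = 290
Achieved size = ⌊(5523 − 13)/290⌋ + 1 = ⌊5510/290⌋ + 1 = 19 + 1 = 20
(last selection: 13 + 19×290 = 5523 ≤ 5523; next would be 5813 > 5523)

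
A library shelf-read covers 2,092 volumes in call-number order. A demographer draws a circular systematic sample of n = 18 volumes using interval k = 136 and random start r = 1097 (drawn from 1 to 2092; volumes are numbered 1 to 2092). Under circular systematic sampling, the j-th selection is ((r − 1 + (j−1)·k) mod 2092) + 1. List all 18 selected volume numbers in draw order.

Selection 1: 1097
Selection 2: 1097 + 136 = 1233
Selection 3: 1233 + 136 = 1369
Selection 4: 1369 + 136 = 1505
Selection 5: 1505 + 136 = 1641
Selection 6: 1641 + 136 = 1777
Selection 7: 1777 + 136 = 1913
Selection 8: 1913 + 136 = 2049
Selection 9: 2049 + 136 = 2185 → 2185 − 2092 = 93
Selection 10: 93 + 136 = 229
Selection 11: 229 + 136 = 365
Selection 12: 365 + 136 = 501
Selection 13: 501 + 136 = 637
Selection 14: 637 + 136 = 773
Selection 15: 773 + 136 = 909
Selection 16: 909 + 136 = 1045
Selection 17: 1045 + 136 = 1181
Selection 18: 1181 + 136 = 1317

1097, 1233, 1369, 1505, 1641, 1777, 1913, 2049, 93, 229, 365, 501, 637, 773, 909, 1045, 1181, 1317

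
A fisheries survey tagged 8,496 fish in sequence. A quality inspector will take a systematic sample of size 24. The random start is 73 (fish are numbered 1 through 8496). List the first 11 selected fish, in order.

73, 427, 781, 1135, 1489, 1843, 2197, 2551, 2905, 3259, 3613

k = N/n = 8496/24 = 354
fish 1: 73
fish 2: 73 + 354 = 427
fish 3: 427 + 354 = 781
fish 4: 781 + 354 = 1135
fish 5: 1135 + 354 = 1489
fish 6: 1489 + 354 = 1843
fish 7: 1843 + 354 = 2197
fish 8: 2197 + 354 = 2551
fish 9: 2551 + 354 = 2905
fish 10: 2905 + 354 = 3259
fish 11: 3259 + 354 = 3613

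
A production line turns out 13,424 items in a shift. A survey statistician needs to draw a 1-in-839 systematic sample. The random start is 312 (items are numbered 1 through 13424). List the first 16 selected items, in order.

312, 1151, 1990, 2829, 3668, 4507, 5346, 6185, 7024, 7863, 8702, 9541, 10380, 11219, 12058, 12897

item 1: 312
item 2: 312 + 839 = 1151
item 3: 1151 + 839 = 1990
item 4: 1990 + 839 = 2829
item 5: 2829 + 839 = 3668
item 6: 3668 + 839 = 4507
item 7: 4507 + 839 = 5346
item 8: 5346 + 839 = 6185
item 9: 6185 + 839 = 7024
item 10: 7024 + 839 = 7863
item 11: 7863 + 839 = 8702
item 12: 8702 + 839 = 9541
item 13: 9541 + 839 = 10380
item 14: 10380 + 839 = 11219
item 15: 11219 + 839 = 12058
item 16: 12058 + 839 = 12897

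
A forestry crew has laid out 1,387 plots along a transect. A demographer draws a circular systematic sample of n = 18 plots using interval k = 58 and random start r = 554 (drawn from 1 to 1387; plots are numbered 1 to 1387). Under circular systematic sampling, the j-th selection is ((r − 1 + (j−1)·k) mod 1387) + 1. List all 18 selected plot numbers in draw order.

Selection 1: 554
Selection 2: 554 + 58 = 612
Selection 3: 612 + 58 = 670
Selection 4: 670 + 58 = 728
Selection 5: 728 + 58 = 786
Selection 6: 786 + 58 = 844
Selection 7: 844 + 58 = 902
Selection 8: 902 + 58 = 960
Selection 9: 960 + 58 = 1018
Selection 10: 1018 + 58 = 1076
Selection 11: 1076 + 58 = 1134
Selection 12: 1134 + 58 = 1192
Selection 13: 1192 + 58 = 1250
Selection 14: 1250 + 58 = 1308
Selection 15: 1308 + 58 = 1366
Selection 16: 1366 + 58 = 1424 → 1424 − 1387 = 37
Selection 17: 37 + 58 = 95
Selection 18: 95 + 58 = 153

554, 612, 670, 728, 786, 844, 902, 960, 1018, 1076, 1134, 1192, 1250, 1308, 1366, 37, 95, 153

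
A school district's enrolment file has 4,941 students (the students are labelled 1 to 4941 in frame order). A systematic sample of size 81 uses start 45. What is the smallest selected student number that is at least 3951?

4010

k = 4941/81 = 61
Steps past start: ⌈(3951 − 45)/61⌉ = ⌈3906/61⌉ = 65
Selected student: 45 + 65×61 = 4010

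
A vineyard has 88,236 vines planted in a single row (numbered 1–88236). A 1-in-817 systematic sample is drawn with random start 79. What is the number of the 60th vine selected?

k = 817
60th selection = r + (60−1)·k = 79 + 59×817 = 79 + 48203 = 48282

48282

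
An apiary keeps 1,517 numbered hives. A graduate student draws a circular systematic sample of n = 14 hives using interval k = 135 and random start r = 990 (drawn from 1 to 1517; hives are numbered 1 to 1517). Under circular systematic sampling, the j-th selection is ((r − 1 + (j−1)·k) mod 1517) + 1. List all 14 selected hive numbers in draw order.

Selection 1: 990
Selection 2: 990 + 135 = 1125
Selection 3: 1125 + 135 = 1260
Selection 4: 1260 + 135 = 1395
Selection 5: 1395 + 135 = 1530 → 1530 − 1517 = 13
Selection 6: 13 + 135 = 148
Selection 7: 148 + 135 = 283
Selection 8: 283 + 135 = 418
Selection 9: 418 + 135 = 553
Selection 10: 553 + 135 = 688
Selection 11: 688 + 135 = 823
Selection 12: 823 + 135 = 958
Selection 13: 958 + 135 = 1093
Selection 14: 1093 + 135 = 1228

990, 1125, 1260, 1395, 13, 148, 283, 418, 553, 688, 823, 958, 1093, 1228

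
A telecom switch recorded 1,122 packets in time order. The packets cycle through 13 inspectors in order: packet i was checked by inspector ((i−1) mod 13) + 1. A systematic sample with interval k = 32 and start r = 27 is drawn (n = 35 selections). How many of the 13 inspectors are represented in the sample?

13

Consecutive selections differ by k = 32, so their inspector numbers differ by 32 mod 13 = 6.
gcd(32, 13) = 1, so the sample visits 13/1 = 13 distinct residues mod 13.
Start 27 is inspector 1; the inspectors hit are 1, 2, 3, 4, 5, 6, 7, 8, 9, 10, 11, 12, 13.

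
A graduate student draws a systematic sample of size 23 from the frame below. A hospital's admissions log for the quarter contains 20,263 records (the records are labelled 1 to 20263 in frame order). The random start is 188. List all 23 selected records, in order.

188, 1069, 1950, 2831, 3712, 4593, 5474, 6355, 7236, 8117, 8998, 9879, 10760, 11641, 12522, 13403, 14284, 15165, 16046, 16927, 17808, 18689, 19570

k = N/n = 20263/23 = 881
record 1: 188
record 2: 188 + 881 = 1069
record 3: 1069 + 881 = 1950
record 4: 1950 + 881 = 2831
record 5: 2831 + 881 = 3712
record 6: 3712 + 881 = 4593
record 7: 4593 + 881 = 5474
record 8: 5474 + 881 = 6355
record 9: 6355 + 881 = 7236
record 10: 7236 + 881 = 8117
record 11: 8117 + 881 = 8998
record 12: 8998 + 881 = 9879
record 13: 9879 + 881 = 10760
record 14: 10760 + 881 = 11641
record 15: 11641 + 881 = 12522
record 16: 12522 + 881 = 13403
record 17: 13403 + 881 = 14284
record 18: 14284 + 881 = 15165
record 19: 15165 + 881 = 16046
record 20: 16046 + 881 = 16927
record 21: 16927 + 881 = 17808
record 22: 17808 + 881 = 18689
record 23: 18689 + 881 = 19570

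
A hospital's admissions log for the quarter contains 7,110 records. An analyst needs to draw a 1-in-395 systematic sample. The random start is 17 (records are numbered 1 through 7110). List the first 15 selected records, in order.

17, 412, 807, 1202, 1597, 1992, 2387, 2782, 3177, 3572, 3967, 4362, 4757, 5152, 5547

record 1: 17
record 2: 17 + 395 = 412
record 3: 412 + 395 = 807
record 4: 807 + 395 = 1202
record 5: 1202 + 395 = 1597
record 6: 1597 + 395 = 1992
record 7: 1992 + 395 = 2387
record 8: 2387 + 395 = 2782
record 9: 2782 + 395 = 3177
record 10: 3177 + 395 = 3572
record 11: 3572 + 395 = 3967
record 12: 3967 + 395 = 4362
record 13: 4362 + 395 = 4757
record 14: 4757 + 395 = 5152
record 15: 5152 + 395 = 5547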